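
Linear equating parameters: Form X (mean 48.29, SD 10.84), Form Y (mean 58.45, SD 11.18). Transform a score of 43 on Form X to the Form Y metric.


slope = SD_Y / SD_X = 11.18 / 10.84 ~ 1.0314
intercept = mean_Y - slope * mean_X = 58.45 - (11.18 / 10.84) * 48.29 ~ 8.6454
Y = slope * X + intercept. To avoid rounding drift from the rounded slope/intercept, evaluate the equivalent form Y = mean_Y + SD_Y * (X - mean_X) / SD_X at full precision:
Y = 58.45 + 11.18 * (43 - 48.29) / 10.84
Y = 58.45 - 11.18 * 5.29 / 10.84
Y = 58.45 - 59.1422 / 10.84
Y = 58.45 - 5.4559
Y = 52.9941

52.9941


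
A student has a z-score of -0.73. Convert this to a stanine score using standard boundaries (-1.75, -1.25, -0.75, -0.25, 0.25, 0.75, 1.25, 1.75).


Stanine boundaries: [-1.75, -1.25, -0.75, -0.25, 0.25, 0.75, 1.25, 1.75]
z = -0.73
Check each boundary:
  z >= -1.75 -> could be stanine 2
  z >= -1.25 -> could be stanine 3
  z >= -0.75 -> could be stanine 4
  z < -0.25
  z < 0.25
  z < 0.75
  z < 1.25
  z < 1.75
Highest qualifying boundary gives stanine = 4

4


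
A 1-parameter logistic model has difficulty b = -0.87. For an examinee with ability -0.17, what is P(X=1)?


theta - b = -0.17 - -0.87 = 0.7
exp(-(theta - b)) = exp(-0.7) = 0.4966
P = 1 / (1 + 0.4966)
P = 0.6682

0.6682


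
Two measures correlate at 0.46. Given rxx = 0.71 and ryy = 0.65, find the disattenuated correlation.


r_corrected = rxy / sqrt(rxx * ryy)
= 0.46 / sqrt(0.71 * 0.65)
= 0.46 / sqrt(0.4615)
= 0.46 / 0.679338
r_corrected = 0.6771

0.6771


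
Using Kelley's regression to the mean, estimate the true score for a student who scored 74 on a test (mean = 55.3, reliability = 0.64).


T_est = rxx * X + (1 - rxx) * mean
T_est = 0.64 * 74 + 0.36 * 55.3
T_est = 47.36 + 19.908
T_est = 67.268

67.268


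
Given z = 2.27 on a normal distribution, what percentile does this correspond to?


CDF(z) = 0.5 * (1 + erf(z/sqrt(2)))
erf(1.6051) = 0.9768
CDF = 0.9884
Percentile rank = 0.9884 * 100 = 98.84

98.84


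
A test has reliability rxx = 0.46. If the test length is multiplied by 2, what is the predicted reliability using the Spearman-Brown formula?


r_new = (n * rxx) / (1 + (n-1) * rxx)
r_new = (2 * 0.46) / (1 + 1 * 0.46)
r_new = 0.92 / 1.46
r_new = 0.6301

0.6301


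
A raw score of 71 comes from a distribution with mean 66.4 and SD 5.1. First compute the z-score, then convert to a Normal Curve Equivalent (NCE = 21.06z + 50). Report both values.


z = (X - mean) / SD = (71 - 66.4) / 5.1
z = 4.6 / 5.1
z = 0.902
NCE = NCE = 21.06z + 50
Carry z at full precision (z = 4.6 / 5.1) into the conversion:
NCE = 21.06 * (4.6 / 5.1) + 50 = 96.876 / 5.1 + 50
NCE = 18.9953 + 50
NCE = 68.9953

68.9953


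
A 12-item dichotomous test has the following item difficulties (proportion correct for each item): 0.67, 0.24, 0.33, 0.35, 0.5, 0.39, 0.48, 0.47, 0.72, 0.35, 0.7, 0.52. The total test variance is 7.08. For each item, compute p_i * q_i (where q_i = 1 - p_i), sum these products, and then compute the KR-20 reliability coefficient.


For each item, compute p_i * q_i:
  Item 1: 0.67 * 0.33 = 0.2211
  Item 2: 0.24 * 0.76 = 0.1824
  Item 3: 0.33 * 0.67 = 0.2211
  Item 4: 0.35 * 0.65 = 0.2275
  Item 5: 0.5 * 0.5 = 0.25
  Item 6: 0.39 * 0.61 = 0.2379
  Item 7: 0.48 * 0.52 = 0.2496
  Item 8: 0.47 * 0.53 = 0.2491
  Item 9: 0.72 * 0.28 = 0.2016
  Item 10: 0.35 * 0.65 = 0.2275
  Item 11: 0.7 * 0.3 = 0.21
  Item 12: 0.52 * 0.48 = 0.2496
Sum(p_i * q_i) = 0.2211 + 0.1824 + 0.2211 + 0.2275 + 0.25 + 0.2379 + 0.2496 + 0.2491 + 0.2016 + 0.2275 + 0.21 + 0.2496 = 2.7274
KR-20 = (k/(k-1)) * (1 - Sum(p_i*q_i) / Var_total)
= (12/11) * (1 - 2.7274/7.08)
= 1.0909 * 0.6148
KR-20 = 0.6707

0.6707


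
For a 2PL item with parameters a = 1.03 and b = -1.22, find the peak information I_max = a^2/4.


For 2PL, max info at theta = b = -1.22
I_max = a^2 / 4 = 1.03^2 / 4
= 1.0609 / 4
I_max = 0.2652

0.2652


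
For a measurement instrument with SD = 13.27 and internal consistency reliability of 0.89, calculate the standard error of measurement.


SEM = SD * sqrt(1 - rxx)
SEM = 13.27 * sqrt(1 - 0.89)
SEM = 13.27 * sqrt(0.11) = 13.27 * 0.331662
SEM = 4.4012

4.4012


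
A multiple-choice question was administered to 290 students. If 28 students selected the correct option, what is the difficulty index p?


Item difficulty p = number correct / total examinees
p = 28 / 290
p = 0.0966

0.0966


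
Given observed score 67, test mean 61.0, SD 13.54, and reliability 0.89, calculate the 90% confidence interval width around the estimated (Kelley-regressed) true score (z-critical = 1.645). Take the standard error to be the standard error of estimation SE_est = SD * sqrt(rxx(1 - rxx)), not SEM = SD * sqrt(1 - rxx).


True score estimate = 0.89*67 + 0.11*61.0 = 66.34
SE_est = SD * sqrt(rxx * (1 - rxx)) = 13.54 * sqrt(0.89 * 0.11) = 13.54 * sqrt(0.0979) = 4.236527
CI = T_est +/- z * SE_est, so width = 2 * z * SE_est = 2 * 1.645 * 4.236527
Width = 13.9382

13.9382


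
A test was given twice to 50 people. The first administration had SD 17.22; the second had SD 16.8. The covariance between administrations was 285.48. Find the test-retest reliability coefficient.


r = cov(X,Y) / (SD_X * SD_Y)
r = 285.48 / (17.22 * 16.8)
r = 285.48 / 289.296
r = 0.9868

0.9868


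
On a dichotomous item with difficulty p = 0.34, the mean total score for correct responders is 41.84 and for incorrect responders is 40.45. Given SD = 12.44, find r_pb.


q = 1 - p = 0.66
rpb = ((M1 - M0) / SD) * sqrt(p * q)
rpb = ((41.84 - 40.45) / 12.44) * sqrt(0.34 * 0.66)
rpb = 0.0529

0.0529


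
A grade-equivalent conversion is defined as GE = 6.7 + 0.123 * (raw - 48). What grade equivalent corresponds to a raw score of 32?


raw - median = 32 - 48 = -16
slope * diff = 0.123 * -16 = -1.968
GE = 6.7 + -1.968
GE = 4.732

4.732


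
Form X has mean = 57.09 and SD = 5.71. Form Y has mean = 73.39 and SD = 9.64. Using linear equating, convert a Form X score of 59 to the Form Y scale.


slope = SD_Y / SD_X = 9.64 / 5.71 ~ 1.6883
intercept = mean_Y - slope * mean_X = 73.39 - (9.64 / 5.71) * 57.09 ~ -22.9931
Y = slope * X + intercept. To avoid rounding drift from the rounded slope/intercept, evaluate the equivalent form Y = mean_Y + SD_Y * (X - mean_X) / SD_X at full precision:
Y = 73.39 + 9.64 * (59 - 57.09) / 5.71
Y = 73.39 + 9.64 * 1.91 / 5.71
Y = 73.39 + 18.4124 / 5.71
Y = 73.39 + 3.2246
Y = 76.6146

76.6146


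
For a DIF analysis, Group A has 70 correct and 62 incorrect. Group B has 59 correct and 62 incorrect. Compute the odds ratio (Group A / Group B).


Odds_A = 70/62 = 1.129
Odds_B = 59/62 = 0.9516
OR = Odds_A / Odds_B = 1.129 / 0.9516
Exactly, OR = (70 * 62) / (62 * 59) = 4340 / 3658
OR = 1.1864

1.1864


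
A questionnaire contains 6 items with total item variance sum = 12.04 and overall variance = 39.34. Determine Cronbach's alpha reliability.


alpha = (k/(k-1)) * (1 - sum(si^2)/s_total^2)
= (6/5) * (1 - 12.04/39.34)
alpha = 0.8327

0.8327


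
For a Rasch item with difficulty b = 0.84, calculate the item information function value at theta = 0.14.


P = 1/(1+exp(-(0.14-0.84))) = 0.3318
I = P*(1-P) = 0.3318 * 0.6682
I = 0.2217

0.2217


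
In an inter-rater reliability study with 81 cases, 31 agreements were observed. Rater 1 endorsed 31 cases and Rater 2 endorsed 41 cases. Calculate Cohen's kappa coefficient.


P_o = 31/81 = 0.382716
P_e = (31*41 + 50*40) / 6561 = 0.498552
kappa = (P_o - P_e) / (1 - P_e)
kappa = (0.382716 - 0.498552) / (1 - 0.498552)
kappa = -0.231

-0.231


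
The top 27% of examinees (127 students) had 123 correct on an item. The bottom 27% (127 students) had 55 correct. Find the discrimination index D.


p_upper = 123/127 = 0.9685
p_lower = 55/127 = 0.4331
D = 0.9685 - 0.4331 = 0.5354

0.5354


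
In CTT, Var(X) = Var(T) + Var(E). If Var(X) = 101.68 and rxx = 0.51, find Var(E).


var_true = rxx * var_obs = 0.51 * 101.68 = 51.8568
var_error = var_obs - var_true
var_error = 101.68 - 51.8568
var_error = 49.8232

49.8232


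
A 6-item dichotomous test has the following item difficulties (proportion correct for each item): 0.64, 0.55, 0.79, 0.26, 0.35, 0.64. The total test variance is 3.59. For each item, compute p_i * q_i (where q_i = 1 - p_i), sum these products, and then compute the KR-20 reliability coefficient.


For each item, compute p_i * q_i:
  Item 1: 0.64 * 0.36 = 0.2304
  Item 2: 0.55 * 0.45 = 0.2475
  Item 3: 0.79 * 0.21 = 0.1659
  Item 4: 0.26 * 0.74 = 0.1924
  Item 5: 0.35 * 0.65 = 0.2275
  Item 6: 0.64 * 0.36 = 0.2304
Sum(p_i * q_i) = 0.2304 + 0.2475 + 0.1659 + 0.1924 + 0.2275 + 0.2304 = 1.2941
KR-20 = (k/(k-1)) * (1 - Sum(p_i*q_i) / Var_total)
= (6/5) * (1 - 1.2941/3.59)
= 1.2 * 0.6395
KR-20 = 0.7674

0.7674


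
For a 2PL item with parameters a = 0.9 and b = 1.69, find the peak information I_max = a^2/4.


For 2PL, max info at theta = b = 1.69
I_max = a^2 / 4 = 0.9^2 / 4
= 0.81 / 4
I_max = 0.2025

0.2025


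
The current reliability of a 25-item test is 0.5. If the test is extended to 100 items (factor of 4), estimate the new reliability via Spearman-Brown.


r_new = (n * rxx) / (1 + (n-1) * rxx)
r_new = (4 * 0.5) / (1 + 3 * 0.5)
r_new = 2.0 / 2.5
r_new = 0.8

0.8


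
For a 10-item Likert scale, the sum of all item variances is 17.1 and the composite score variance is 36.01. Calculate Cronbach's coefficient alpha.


alpha = (k/(k-1)) * (1 - sum(si^2)/s_total^2)
= (10/9) * (1 - 17.1/36.01)
alpha = 0.5835

0.5835


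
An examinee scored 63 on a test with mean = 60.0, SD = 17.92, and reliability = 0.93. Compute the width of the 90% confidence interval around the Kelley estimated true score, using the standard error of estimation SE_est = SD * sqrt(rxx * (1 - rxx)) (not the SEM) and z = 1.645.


True score estimate = 0.93*63 + 0.07*60.0 = 62.79
SE_est = SD * sqrt(rxx * (1 - rxx)) = 17.92 * sqrt(0.93 * 0.07) = 17.92 * sqrt(0.0651) = 4.572235
CI = T_est +/- z * SE_est, so width = 2 * z * SE_est = 2 * 1.645 * 4.572235
Width = 15.0427

15.0427


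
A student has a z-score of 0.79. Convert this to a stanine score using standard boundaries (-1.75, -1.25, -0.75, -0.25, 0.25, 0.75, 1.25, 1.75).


Stanine boundaries: [-1.75, -1.25, -0.75, -0.25, 0.25, 0.75, 1.25, 1.75]
z = 0.79
Check each boundary:
  z >= -1.75 -> could be stanine 2
  z >= -1.25 -> could be stanine 3
  z >= -0.75 -> could be stanine 4
  z >= -0.25 -> could be stanine 5
  z >= 0.25 -> could be stanine 6
  z >= 0.75 -> could be stanine 7
  z < 1.25
  z < 1.75
Highest qualifying boundary gives stanine = 7

7


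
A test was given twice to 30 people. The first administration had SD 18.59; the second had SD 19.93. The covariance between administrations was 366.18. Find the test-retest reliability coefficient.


r = cov(X,Y) / (SD_X * SD_Y)
r = 366.18 / (18.59 * 19.93)
r = 366.18 / 370.4987
r = 0.9883

0.9883


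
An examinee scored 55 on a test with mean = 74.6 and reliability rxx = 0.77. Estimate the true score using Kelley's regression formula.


T_est = rxx * X + (1 - rxx) * mean
T_est = 0.77 * 55 + 0.23 * 74.6
T_est = 42.35 + 17.158
T_est = 59.508

59.508


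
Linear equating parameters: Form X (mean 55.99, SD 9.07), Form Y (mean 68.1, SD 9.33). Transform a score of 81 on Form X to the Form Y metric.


slope = SD_Y / SD_X = 9.33 / 9.07 ~ 1.0287
intercept = mean_Y - slope * mean_X = 68.1 - (9.33 / 9.07) * 55.99 ~ 10.505
Y = slope * X + intercept. To avoid rounding drift from the rounded slope/intercept, evaluate the equivalent form Y = mean_Y + SD_Y * (X - mean_X) / SD_X at full precision:
Y = 68.1 + 9.33 * (81 - 55.99) / 9.07
Y = 68.1 + 9.33 * 25.01 / 9.07
Y = 68.1 + 233.3433 / 9.07
Y = 68.1 + 25.7269
Y = 93.8269

93.8269


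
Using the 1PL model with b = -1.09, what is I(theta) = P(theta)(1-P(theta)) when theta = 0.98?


P = 1/(1+exp(-(0.98--1.09))) = 0.888
I = P*(1-P) = 0.888 * 0.112
I = 0.0995

0.0995


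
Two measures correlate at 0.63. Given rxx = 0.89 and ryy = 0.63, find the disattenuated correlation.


r_corrected = rxy / sqrt(rxx * ryy)
= 0.63 / sqrt(0.89 * 0.63)
= 0.63 / sqrt(0.5607)
= 0.63 / 0.748799
r_corrected = 0.8413

0.8413


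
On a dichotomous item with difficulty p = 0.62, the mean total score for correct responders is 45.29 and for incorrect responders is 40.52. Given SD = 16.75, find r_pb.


q = 1 - p = 0.38
rpb = ((M1 - M0) / SD) * sqrt(p * q)
rpb = ((45.29 - 40.52) / 16.75) * sqrt(0.62 * 0.38)
rpb = 0.1382

0.1382


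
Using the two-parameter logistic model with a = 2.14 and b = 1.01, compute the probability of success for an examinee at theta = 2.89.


a*(theta - b) = 2.14 * (2.89 - 1.01) = 4.0232
exp(-4.0232) = 0.0179
P = 1 / (1 + 0.0179)
P = 0.9824

0.9824


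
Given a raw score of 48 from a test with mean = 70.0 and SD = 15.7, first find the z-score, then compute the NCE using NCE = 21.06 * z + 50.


z = (X - mean) / SD = (48 - 70.0) / 15.7
z = -22.0 / 15.7
z = -1.4013
NCE = NCE = 21.06z + 50
Carry z at full precision (z = -22.0 / 15.7) into the conversion:
NCE = 21.06 * (-22.0 / 15.7) + 50 = -463.32 / 15.7 + 50
NCE = -29.5108 + 50
NCE = 20.4892

20.4892


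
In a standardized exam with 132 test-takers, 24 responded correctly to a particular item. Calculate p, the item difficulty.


Item difficulty p = number correct / total examinees
p = 24 / 132
p = 0.1818

0.1818


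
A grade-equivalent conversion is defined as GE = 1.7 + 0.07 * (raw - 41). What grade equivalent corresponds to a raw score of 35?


raw - median = 35 - 41 = -6
slope * diff = 0.07 * -6 = -0.42
GE = 1.7 + -0.42
GE = 1.28

1.28


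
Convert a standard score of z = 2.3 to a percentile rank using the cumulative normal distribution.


CDF(z) = 0.5 * (1 + erf(z/sqrt(2)))
erf(1.6263) = 0.9786
CDF = 0.9893
Percentile rank = 0.9893 * 100 = 98.93

98.93


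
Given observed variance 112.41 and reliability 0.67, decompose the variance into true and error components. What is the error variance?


var_true = rxx * var_obs = 0.67 * 112.41 = 75.3147
var_error = var_obs - var_true
var_error = 112.41 - 75.3147
var_error = 37.0953

37.0953


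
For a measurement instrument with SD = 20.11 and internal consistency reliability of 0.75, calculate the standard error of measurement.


SEM = SD * sqrt(1 - rxx)
SEM = 20.11 * sqrt(1 - 0.75)
SEM = 20.11 * sqrt(0.25) = 20.11 * 0.5
SEM = 10.055

10.055


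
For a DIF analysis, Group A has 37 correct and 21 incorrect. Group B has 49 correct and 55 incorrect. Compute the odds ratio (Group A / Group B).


Odds_A = 37/21 = 1.7619
Odds_B = 49/55 = 0.8909
OR = Odds_A / Odds_B = 1.7619 / 0.8909
Exactly, OR = (37 * 55) / (21 * 49) = 2035 / 1029
OR = 1.9776

1.9776


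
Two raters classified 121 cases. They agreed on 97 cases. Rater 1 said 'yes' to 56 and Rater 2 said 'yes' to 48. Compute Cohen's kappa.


P_o = 97/121 = 0.801653
P_e = (56*48 + 65*73) / 14641 = 0.507684
kappa = (P_o - P_e) / (1 - P_e)
kappa = (0.801653 - 0.507684) / (1 - 0.507684)
kappa = 0.5971

0.5971


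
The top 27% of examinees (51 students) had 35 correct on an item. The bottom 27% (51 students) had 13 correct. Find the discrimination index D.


p_upper = 35/51 = 0.6863
p_lower = 13/51 = 0.2549
D = 0.6863 - 0.2549 = 0.4314

0.4314


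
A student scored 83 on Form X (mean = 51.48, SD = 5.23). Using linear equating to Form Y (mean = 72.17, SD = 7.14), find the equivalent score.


slope = SD_Y / SD_X = 7.14 / 5.23 ~ 1.3652
intercept = mean_Y - slope * mean_X = 72.17 - (7.14 / 5.23) * 51.48 ~ 1.8895
Y = slope * X + intercept. To avoid rounding drift from the rounded slope/intercept, evaluate the equivalent form Y = mean_Y + SD_Y * (X - mean_X) / SD_X at full precision:
Y = 72.17 + 7.14 * (83 - 51.48) / 5.23
Y = 72.17 + 7.14 * 31.52 / 5.23
Y = 72.17 + 225.0528 / 5.23
Y = 72.17 + 43.0311
Y = 115.2011

115.2011


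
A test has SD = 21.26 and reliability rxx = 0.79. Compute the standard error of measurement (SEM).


SEM = SD * sqrt(1 - rxx)
SEM = 21.26 * sqrt(1 - 0.79)
SEM = 21.26 * sqrt(0.21) = 21.26 * 0.458258
SEM = 9.7426

9.7426


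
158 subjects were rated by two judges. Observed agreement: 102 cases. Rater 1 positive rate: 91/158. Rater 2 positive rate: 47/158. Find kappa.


P_o = 102/158 = 0.64557
P_e = (91*47 + 67*111) / 24964 = 0.469236
kappa = (P_o - P_e) / (1 - P_e)
kappa = (0.64557 - 0.469236) / (1 - 0.469236)
kappa = 0.3322

0.3322


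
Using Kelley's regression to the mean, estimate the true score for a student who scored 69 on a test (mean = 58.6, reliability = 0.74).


T_est = rxx * X + (1 - rxx) * mean
T_est = 0.74 * 69 + 0.26 * 58.6
T_est = 51.06 + 15.236
T_est = 66.296

66.296


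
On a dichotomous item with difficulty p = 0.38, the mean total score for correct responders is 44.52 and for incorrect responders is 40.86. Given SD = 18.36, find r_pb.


q = 1 - p = 0.62
rpb = ((M1 - M0) / SD) * sqrt(p * q)
rpb = ((44.52 - 40.86) / 18.36) * sqrt(0.38 * 0.62)
rpb = 0.0968

0.0968


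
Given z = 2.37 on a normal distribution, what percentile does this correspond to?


CDF(z) = 0.5 * (1 + erf(z/sqrt(2)))
erf(1.6758) = 0.9822
CDF = 0.9911
Percentile rank = 0.9911 * 100 = 99.11

99.11


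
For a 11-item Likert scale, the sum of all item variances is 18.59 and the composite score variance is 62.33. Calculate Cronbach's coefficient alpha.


alpha = (k/(k-1)) * (1 - sum(si^2)/s_total^2)
= (11/10) * (1 - 18.59/62.33)
alpha = 0.7719

0.7719


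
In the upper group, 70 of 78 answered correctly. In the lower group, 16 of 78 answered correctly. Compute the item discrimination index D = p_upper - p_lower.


p_upper = 70/78 = 0.8974
p_lower = 16/78 = 0.2051
D = 0.8974 - 0.2051 = 0.6923

0.6923


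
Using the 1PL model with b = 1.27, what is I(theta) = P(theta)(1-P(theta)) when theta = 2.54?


P = 1/(1+exp(-(2.54-1.27))) = 0.7807
I = P*(1-P) = 0.7807 * 0.2193
I = 0.1712

0.1712


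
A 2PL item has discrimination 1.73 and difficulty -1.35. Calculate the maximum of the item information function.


For 2PL, max info at theta = b = -1.35
I_max = a^2 / 4 = 1.73^2 / 4
= 2.9929 / 4
I_max = 0.7482

0.7482


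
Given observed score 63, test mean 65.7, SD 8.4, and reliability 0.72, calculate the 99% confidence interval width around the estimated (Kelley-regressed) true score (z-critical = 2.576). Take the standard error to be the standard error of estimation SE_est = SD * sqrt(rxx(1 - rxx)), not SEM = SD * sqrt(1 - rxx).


True score estimate = 0.72*63 + 0.28*65.7 = 63.756
SE_est = SD * sqrt(rxx * (1 - rxx)) = 8.4 * sqrt(0.72 * 0.28) = 8.4 * sqrt(0.2016) = 3.771591
CI = T_est +/- z * SE_est, so width = 2 * z * SE_est = 2 * 2.576 * 3.771591
Width = 19.4312

19.4312


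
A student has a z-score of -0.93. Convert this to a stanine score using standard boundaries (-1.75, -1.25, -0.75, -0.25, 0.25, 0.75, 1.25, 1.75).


Stanine boundaries: [-1.75, -1.25, -0.75, -0.25, 0.25, 0.75, 1.25, 1.75]
z = -0.93
Check each boundary:
  z >= -1.75 -> could be stanine 2
  z >= -1.25 -> could be stanine 3
  z < -0.75
  z < -0.25
  z < 0.25
  z < 0.75
  z < 1.25
  z < 1.75
Highest qualifying boundary gives stanine = 3

3


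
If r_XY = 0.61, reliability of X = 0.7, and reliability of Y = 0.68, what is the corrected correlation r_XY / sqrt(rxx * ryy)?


r_corrected = rxy / sqrt(rxx * ryy)
= 0.61 / sqrt(0.7 * 0.68)
= 0.61 / sqrt(0.476)
= 0.61 / 0.689928
r_corrected = 0.8842

0.8842


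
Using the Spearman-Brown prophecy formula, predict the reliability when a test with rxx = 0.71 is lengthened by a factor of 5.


r_new = (n * rxx) / (1 + (n-1) * rxx)
r_new = (5 * 0.71) / (1 + 4 * 0.71)
r_new = 3.55 / 3.84
r_new = 0.9245

0.9245


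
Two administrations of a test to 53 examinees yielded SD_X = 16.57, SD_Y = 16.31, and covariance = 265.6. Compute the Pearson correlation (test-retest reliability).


r = cov(X,Y) / (SD_X * SD_Y)
r = 265.6 / (16.57 * 16.31)
r = 265.6 / 270.2567
r = 0.9828

0.9828


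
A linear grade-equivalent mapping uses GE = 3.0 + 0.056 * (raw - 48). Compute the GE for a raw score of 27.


raw - median = 27 - 48 = -21
slope * diff = 0.056 * -21 = -1.176
GE = 3.0 + -1.176
GE = 1.824

1.824


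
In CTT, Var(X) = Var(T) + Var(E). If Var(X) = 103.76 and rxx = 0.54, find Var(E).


var_true = rxx * var_obs = 0.54 * 103.76 = 56.0304
var_error = var_obs - var_true
var_error = 103.76 - 56.0304
var_error = 47.7296

47.7296


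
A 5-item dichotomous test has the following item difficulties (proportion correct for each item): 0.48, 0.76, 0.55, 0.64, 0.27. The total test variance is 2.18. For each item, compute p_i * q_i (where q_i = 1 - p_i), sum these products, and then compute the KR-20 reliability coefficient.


For each item, compute p_i * q_i:
  Item 1: 0.48 * 0.52 = 0.2496
  Item 2: 0.76 * 0.24 = 0.1824
  Item 3: 0.55 * 0.45 = 0.2475
  Item 4: 0.64 * 0.36 = 0.2304
  Item 5: 0.27 * 0.73 = 0.1971
Sum(p_i * q_i) = 0.2496 + 0.1824 + 0.2475 + 0.2304 + 0.1971 = 1.107
KR-20 = (k/(k-1)) * (1 - Sum(p_i*q_i) / Var_total)
= (5/4) * (1 - 1.107/2.18)
= 1.25 * 0.4922
KR-20 = 0.6153

0.6153


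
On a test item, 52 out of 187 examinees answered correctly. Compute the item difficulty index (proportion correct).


Item difficulty p = number correct / total examinees
p = 52 / 187
p = 0.2781

0.2781


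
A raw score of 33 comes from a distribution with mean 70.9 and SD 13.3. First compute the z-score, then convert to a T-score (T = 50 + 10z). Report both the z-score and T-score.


z = (X - mean) / SD = (33 - 70.9) / 13.3
z = -37.9 / 13.3
z = -2.8496
T-score = T = 50 + 10z
Carry z at full precision (z = -37.9 / 13.3) into the conversion:
T-score = 50 + 10 * (-37.9 / 13.3) = 50 + -379 / 13.3
T-score = 50 + -28.4962
T-score = 21.5038

21.5038


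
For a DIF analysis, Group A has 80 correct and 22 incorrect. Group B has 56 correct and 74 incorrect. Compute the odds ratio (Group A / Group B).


Odds_A = 80/22 = 3.6364
Odds_B = 56/74 = 0.7568
OR = Odds_A / Odds_B = 3.6364 / 0.7568
Exactly, OR = (80 * 74) / (22 * 56) = 5920 / 1232
OR = 4.8052

4.8052


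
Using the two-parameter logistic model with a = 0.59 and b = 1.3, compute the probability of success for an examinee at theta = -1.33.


a*(theta - b) = 0.59 * (-1.33 - 1.3) = -1.5517
exp(--1.5517) = 4.7195
P = 1 / (1 + 4.7195)
P = 0.1748

0.1748


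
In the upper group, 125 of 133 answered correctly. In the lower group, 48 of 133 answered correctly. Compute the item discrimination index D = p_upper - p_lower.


p_upper = 125/133 = 0.9398
p_lower = 48/133 = 0.3609
D = 0.9398 - 0.3609 = 0.5789

0.5789


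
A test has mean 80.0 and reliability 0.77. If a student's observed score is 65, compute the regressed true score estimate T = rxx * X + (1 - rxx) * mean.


T_est = rxx * X + (1 - rxx) * mean
T_est = 0.77 * 65 + 0.23 * 80.0
T_est = 50.05 + 18.4
T_est = 68.45

68.45


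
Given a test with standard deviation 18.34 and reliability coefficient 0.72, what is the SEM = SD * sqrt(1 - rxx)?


SEM = SD * sqrt(1 - rxx)
SEM = 18.34 * sqrt(1 - 0.72)
SEM = 18.34 * sqrt(0.28) = 18.34 * 0.52915
SEM = 9.7046

9.7046


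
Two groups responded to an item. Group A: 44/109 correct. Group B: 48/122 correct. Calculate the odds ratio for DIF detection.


Odds_A = 44/65 = 0.6769
Odds_B = 48/74 = 0.6486
OR = Odds_A / Odds_B = 0.6769 / 0.6486
Exactly, OR = (44 * 74) / (65 * 48) = 3256 / 3120
OR = 1.0436

1.0436


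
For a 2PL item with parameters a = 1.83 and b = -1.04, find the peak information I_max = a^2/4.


For 2PL, max info at theta = b = -1.04
I_max = a^2 / 4 = 1.83^2 / 4
= 3.3489 / 4
I_max = 0.8372

0.8372


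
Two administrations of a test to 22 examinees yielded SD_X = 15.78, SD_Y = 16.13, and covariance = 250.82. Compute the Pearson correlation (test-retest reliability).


r = cov(X,Y) / (SD_X * SD_Y)
r = 250.82 / (15.78 * 16.13)
r = 250.82 / 254.5314
r = 0.9854

0.9854


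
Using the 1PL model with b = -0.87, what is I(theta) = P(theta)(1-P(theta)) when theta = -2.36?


P = 1/(1+exp(-(-2.36--0.87))) = 0.1839
I = P*(1-P) = 0.1839 * 0.8161
I = 0.1501

0.1501


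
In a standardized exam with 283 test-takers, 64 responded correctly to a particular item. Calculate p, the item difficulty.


Item difficulty p = number correct / total examinees
p = 64 / 283
p = 0.2261

0.2261


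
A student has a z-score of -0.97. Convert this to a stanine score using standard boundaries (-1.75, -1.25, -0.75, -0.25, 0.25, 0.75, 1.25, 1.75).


Stanine boundaries: [-1.75, -1.25, -0.75, -0.25, 0.25, 0.75, 1.25, 1.75]
z = -0.97
Check each boundary:
  z >= -1.75 -> could be stanine 2
  z >= -1.25 -> could be stanine 3
  z < -0.75
  z < -0.25
  z < 0.25
  z < 0.75
  z < 1.25
  z < 1.75
Highest qualifying boundary gives stanine = 3

3


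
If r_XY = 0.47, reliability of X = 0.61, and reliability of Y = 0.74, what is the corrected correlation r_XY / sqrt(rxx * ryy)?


r_corrected = rxy / sqrt(rxx * ryy)
= 0.47 / sqrt(0.61 * 0.74)
= 0.47 / sqrt(0.4514)
= 0.47 / 0.671863
r_corrected = 0.6995

0.6995


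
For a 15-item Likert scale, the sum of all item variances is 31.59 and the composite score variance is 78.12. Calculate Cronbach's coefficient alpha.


alpha = (k/(k-1)) * (1 - sum(si^2)/s_total^2)
= (15/14) * (1 - 31.59/78.12)
alpha = 0.6382

0.6382


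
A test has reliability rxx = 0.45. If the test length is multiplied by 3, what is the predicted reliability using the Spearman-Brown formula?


r_new = (n * rxx) / (1 + (n-1) * rxx)
r_new = (3 * 0.45) / (1 + 2 * 0.45)
r_new = 1.35 / 1.9
r_new = 0.7105

0.7105


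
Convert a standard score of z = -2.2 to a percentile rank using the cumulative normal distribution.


CDF(z) = 0.5 * (1 + erf(z/sqrt(2)))
erf(-1.5556) = -0.9722
CDF = 0.0139
Percentile rank = 0.0139 * 100 = 1.39

1.39


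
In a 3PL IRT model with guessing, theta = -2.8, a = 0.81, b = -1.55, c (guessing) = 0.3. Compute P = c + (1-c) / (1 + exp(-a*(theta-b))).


logit = 0.81*(-2.8 - -1.55) = -1.0125
P* = 1/(1 + exp(--1.0125)) = 0.2665
P = 0.3 + (1 - 0.3) * 0.2665
P = 0.4865

0.4865


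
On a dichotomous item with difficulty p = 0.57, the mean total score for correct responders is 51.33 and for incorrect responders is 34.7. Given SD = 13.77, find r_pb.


q = 1 - p = 0.43
rpb = ((M1 - M0) / SD) * sqrt(p * q)
rpb = ((51.33 - 34.7) / 13.77) * sqrt(0.57 * 0.43)
rpb = 0.5979

0.5979


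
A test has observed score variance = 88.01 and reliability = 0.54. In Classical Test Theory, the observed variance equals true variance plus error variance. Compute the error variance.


var_true = rxx * var_obs = 0.54 * 88.01 = 47.5254
var_error = var_obs - var_true
var_error = 88.01 - 47.5254
var_error = 40.4846

40.4846


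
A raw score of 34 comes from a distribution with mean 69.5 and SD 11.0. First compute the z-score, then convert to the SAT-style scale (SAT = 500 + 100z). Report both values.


z = (X - mean) / SD = (34 - 69.5) / 11.0
z = -35.5 / 11.0
z = -3.2273
SAT-scale = SAT = 500 + 100z
Carry z at full precision (z = -35.5 / 11.0) into the conversion:
SAT-scale = 500 + 100 * (-35.5 / 11.0) = 500 + -3550 / 11.0
SAT-scale = 500 + -322.7273
SAT-scale = 177.2727

177.2727


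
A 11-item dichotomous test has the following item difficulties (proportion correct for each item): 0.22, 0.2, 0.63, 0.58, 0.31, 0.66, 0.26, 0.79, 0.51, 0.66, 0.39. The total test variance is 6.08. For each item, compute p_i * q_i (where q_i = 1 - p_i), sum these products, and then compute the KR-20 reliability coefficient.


For each item, compute p_i * q_i:
  Item 1: 0.22 * 0.78 = 0.1716
  Item 2: 0.2 * 0.8 = 0.16
  Item 3: 0.63 * 0.37 = 0.2331
  Item 4: 0.58 * 0.42 = 0.2436
  Item 5: 0.31 * 0.69 = 0.2139
  Item 6: 0.66 * 0.34 = 0.2244
  Item 7: 0.26 * 0.74 = 0.1924
  Item 8: 0.79 * 0.21 = 0.1659
  Item 9: 0.51 * 0.49 = 0.2499
  Item 10: 0.66 * 0.34 = 0.2244
  Item 11: 0.39 * 0.61 = 0.2379
Sum(p_i * q_i) = 0.1716 + 0.16 + 0.2331 + 0.2436 + 0.2139 + 0.2244 + 0.1924 + 0.1659 + 0.2499 + 0.2244 + 0.2379 = 2.3171
KR-20 = (k/(k-1)) * (1 - Sum(p_i*q_i) / Var_total)
= (11/10) * (1 - 2.3171/6.08)
= 1.1 * 0.6189
KR-20 = 0.6808

0.6808


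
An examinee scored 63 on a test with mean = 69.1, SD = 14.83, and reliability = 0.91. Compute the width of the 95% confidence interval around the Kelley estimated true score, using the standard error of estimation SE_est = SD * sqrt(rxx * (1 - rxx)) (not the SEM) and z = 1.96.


True score estimate = 0.91*63 + 0.09*69.1 = 63.549
SE_est = SD * sqrt(rxx * (1 - rxx)) = 14.83 * sqrt(0.91 * 0.09) = 14.83 * sqrt(0.0819) = 4.244076
CI = T_est +/- z * SE_est, so width = 2 * z * SE_est = 2 * 1.96 * 4.244076
Width = 16.6368

16.6368


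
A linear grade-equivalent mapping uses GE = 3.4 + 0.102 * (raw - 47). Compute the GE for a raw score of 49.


raw - median = 49 - 47 = 2
slope * diff = 0.102 * 2 = 0.204
GE = 3.4 + 0.204
GE = 3.604

3.604


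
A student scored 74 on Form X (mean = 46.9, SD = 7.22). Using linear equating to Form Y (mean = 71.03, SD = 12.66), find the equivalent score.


slope = SD_Y / SD_X = 12.66 / 7.22 ~ 1.7535
intercept = mean_Y - slope * mean_X = 71.03 - (12.66 / 7.22) * 46.9 ~ -11.2074
Y = slope * X + intercept. To avoid rounding drift from the rounded slope/intercept, evaluate the equivalent form Y = mean_Y + SD_Y * (X - mean_X) / SD_X at full precision:
Y = 71.03 + 12.66 * (74 - 46.9) / 7.22
Y = 71.03 + 12.66 * 27.1 / 7.22
Y = 71.03 + 343.086 / 7.22
Y = 71.03 + 47.5188
Y = 118.5488

118.5488


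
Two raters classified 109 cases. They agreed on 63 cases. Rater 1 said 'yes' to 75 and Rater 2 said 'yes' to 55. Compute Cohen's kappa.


P_o = 63/109 = 0.577982
P_e = (75*55 + 34*54) / 11881 = 0.501725
kappa = (P_o - P_e) / (1 - P_e)
kappa = (0.577982 - 0.501725) / (1 - 0.501725)
kappa = 0.153

0.153


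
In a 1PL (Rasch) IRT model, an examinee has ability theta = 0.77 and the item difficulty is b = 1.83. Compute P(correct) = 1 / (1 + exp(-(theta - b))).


theta - b = 0.77 - 1.83 = -1.06
exp(-(theta - b)) = exp(1.06) = 2.8864
P = 1 / (1 + 2.8864)
P = 0.2573

0.2573


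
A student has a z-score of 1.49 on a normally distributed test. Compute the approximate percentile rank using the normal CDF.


CDF(z) = 0.5 * (1 + erf(z/sqrt(2)))
erf(1.0536) = 0.8638
CDF = 0.9319
Percentile rank = 0.9319 * 100 = 93.19

93.19


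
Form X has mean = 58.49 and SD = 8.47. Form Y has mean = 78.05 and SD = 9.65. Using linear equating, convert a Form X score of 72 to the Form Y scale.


slope = SD_Y / SD_X = 9.65 / 8.47 ~ 1.1393
intercept = mean_Y - slope * mean_X = 78.05 - (9.65 / 8.47) * 58.49 ~ 11.4115
Y = slope * X + intercept. To avoid rounding drift from the rounded slope/intercept, evaluate the equivalent form Y = mean_Y + SD_Y * (X - mean_X) / SD_X at full precision:
Y = 78.05 + 9.65 * (72 - 58.49) / 8.47
Y = 78.05 + 9.65 * 13.51 / 8.47
Y = 78.05 + 130.3715 / 8.47
Y = 78.05 + 15.3921
Y = 93.4421

93.4421


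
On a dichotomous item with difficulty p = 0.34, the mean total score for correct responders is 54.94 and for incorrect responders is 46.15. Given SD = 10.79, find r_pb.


q = 1 - p = 0.66
rpb = ((M1 - M0) / SD) * sqrt(p * q)
rpb = ((54.94 - 46.15) / 10.79) * sqrt(0.34 * 0.66)
rpb = 0.3859

0.3859


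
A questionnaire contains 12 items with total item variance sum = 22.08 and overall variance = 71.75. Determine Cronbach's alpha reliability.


alpha = (k/(k-1)) * (1 - sum(si^2)/s_total^2)
= (12/11) * (1 - 22.08/71.75)
alpha = 0.7552

0.7552


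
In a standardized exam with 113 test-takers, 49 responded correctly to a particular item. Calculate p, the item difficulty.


Item difficulty p = number correct / total examinees
p = 49 / 113
p = 0.4336

0.4336


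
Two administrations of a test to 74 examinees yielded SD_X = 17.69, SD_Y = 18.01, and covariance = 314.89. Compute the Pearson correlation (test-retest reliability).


r = cov(X,Y) / (SD_X * SD_Y)
r = 314.89 / (17.69 * 18.01)
r = 314.89 / 318.5969
r = 0.9884

0.9884


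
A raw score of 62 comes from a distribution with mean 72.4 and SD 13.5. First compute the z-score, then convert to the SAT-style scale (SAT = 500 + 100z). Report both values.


z = (X - mean) / SD = (62 - 72.4) / 13.5
z = -10.4 / 13.5
z = -0.7704
SAT-scale = SAT = 500 + 100z
Carry z at full precision (z = -10.4 / 13.5) into the conversion:
SAT-scale = 500 + 100 * (-10.4 / 13.5) = 500 + -1040 / 13.5
SAT-scale = 500 + -77.037
SAT-scale = 422.963

422.963


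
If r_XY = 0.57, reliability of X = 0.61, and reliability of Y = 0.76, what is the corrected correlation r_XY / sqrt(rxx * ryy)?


r_corrected = rxy / sqrt(rxx * ryy)
= 0.57 / sqrt(0.61 * 0.76)
= 0.57 / sqrt(0.4636)
= 0.57 / 0.680882
r_corrected = 0.8371

0.8371


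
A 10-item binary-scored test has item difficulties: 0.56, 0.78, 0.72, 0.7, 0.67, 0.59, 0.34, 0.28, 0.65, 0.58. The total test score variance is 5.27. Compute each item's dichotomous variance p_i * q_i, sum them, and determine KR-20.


For each item, compute p_i * q_i:
  Item 1: 0.56 * 0.44 = 0.2464
  Item 2: 0.78 * 0.22 = 0.1716
  Item 3: 0.72 * 0.28 = 0.2016
  Item 4: 0.7 * 0.3 = 0.21
  Item 5: 0.67 * 0.33 = 0.2211
  Item 6: 0.59 * 0.41 = 0.2419
  Item 7: 0.34 * 0.66 = 0.2244
  Item 8: 0.28 * 0.72 = 0.2016
  Item 9: 0.65 * 0.35 = 0.2275
  Item 10: 0.58 * 0.42 = 0.2436
Sum(p_i * q_i) = 0.2464 + 0.1716 + 0.2016 + 0.21 + 0.2211 + 0.2419 + 0.2244 + 0.2016 + 0.2275 + 0.2436 = 2.1897
KR-20 = (k/(k-1)) * (1 - Sum(p_i*q_i) / Var_total)
= (10/9) * (1 - 2.1897/5.27)
= 1.1111 * 0.5845
KR-20 = 0.6494

0.6494


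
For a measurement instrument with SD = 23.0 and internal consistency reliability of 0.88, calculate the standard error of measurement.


SEM = SD * sqrt(1 - rxx)
SEM = 23.0 * sqrt(1 - 0.88)
SEM = 23.0 * sqrt(0.12) = 23.0 * 0.34641
SEM = 7.9674

7.9674


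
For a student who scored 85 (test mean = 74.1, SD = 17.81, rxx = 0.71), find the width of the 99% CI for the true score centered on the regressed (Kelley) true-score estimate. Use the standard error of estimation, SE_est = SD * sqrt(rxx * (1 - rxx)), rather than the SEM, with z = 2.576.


True score estimate = 0.71*85 + 0.29*74.1 = 81.839
SE_est = SD * sqrt(rxx * (1 - rxx)) = 17.81 * sqrt(0.71 * 0.29) = 17.81 * sqrt(0.2059) = 8.081502
CI = T_est +/- z * SE_est, so width = 2 * z * SE_est = 2 * 2.576 * 8.081502
Width = 41.6359

41.6359


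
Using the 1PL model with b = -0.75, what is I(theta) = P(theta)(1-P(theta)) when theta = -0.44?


P = 1/(1+exp(-(-0.44--0.75))) = 0.5769
I = P*(1-P) = 0.5769 * 0.4231
I = 0.2441

0.2441


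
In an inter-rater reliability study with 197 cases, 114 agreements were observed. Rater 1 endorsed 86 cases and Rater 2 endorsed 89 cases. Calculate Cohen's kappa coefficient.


P_o = 114/197 = 0.57868
P_e = (86*89 + 111*108) / 38809 = 0.50612
kappa = (P_o - P_e) / (1 - P_e)
kappa = (0.57868 - 0.50612) / (1 - 0.50612)
kappa = 0.1469

0.1469


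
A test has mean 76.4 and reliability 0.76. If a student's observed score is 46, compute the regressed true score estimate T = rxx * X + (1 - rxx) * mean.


T_est = rxx * X + (1 - rxx) * mean
T_est = 0.76 * 46 + 0.24 * 76.4
T_est = 34.96 + 18.336
T_est = 53.296

53.296


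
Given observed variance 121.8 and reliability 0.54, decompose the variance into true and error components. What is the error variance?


var_true = rxx * var_obs = 0.54 * 121.8 = 65.772
var_error = var_obs - var_true
var_error = 121.8 - 65.772
var_error = 56.028

56.028


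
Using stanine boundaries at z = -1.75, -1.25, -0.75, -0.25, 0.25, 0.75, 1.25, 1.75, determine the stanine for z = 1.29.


Stanine boundaries: [-1.75, -1.25, -0.75, -0.25, 0.25, 0.75, 1.25, 1.75]
z = 1.29
Check each boundary:
  z >= -1.75 -> could be stanine 2
  z >= -1.25 -> could be stanine 3
  z >= -0.75 -> could be stanine 4
  z >= -0.25 -> could be stanine 5
  z >= 0.25 -> could be stanine 6
  z >= 0.75 -> could be stanine 7
  z >= 1.25 -> could be stanine 8
  z < 1.75
Highest qualifying boundary gives stanine = 8

8


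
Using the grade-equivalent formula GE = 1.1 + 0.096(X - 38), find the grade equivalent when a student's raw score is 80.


raw - median = 80 - 38 = 42
slope * diff = 0.096 * 42 = 4.032
GE = 1.1 + 4.032
GE = 5.132

5.132


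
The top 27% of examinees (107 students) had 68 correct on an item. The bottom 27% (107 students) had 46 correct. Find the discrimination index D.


p_upper = 68/107 = 0.6355
p_lower = 46/107 = 0.4299
D = 0.6355 - 0.4299 = 0.2056

0.2056


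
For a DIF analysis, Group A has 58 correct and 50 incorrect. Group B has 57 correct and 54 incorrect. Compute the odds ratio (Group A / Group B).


Odds_A = 58/50 = 1.16
Odds_B = 57/54 = 1.0556
OR = Odds_A / Odds_B = 1.16 / 1.0556
Exactly, OR = (58 * 54) / (50 * 57) = 3132 / 2850
OR = 1.0989

1.0989


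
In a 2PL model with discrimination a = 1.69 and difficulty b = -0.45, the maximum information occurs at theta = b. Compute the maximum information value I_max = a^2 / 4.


For 2PL, max info at theta = b = -0.45
I_max = a^2 / 4 = 1.69^2 / 4
= 2.8561 / 4
I_max = 0.714

0.714


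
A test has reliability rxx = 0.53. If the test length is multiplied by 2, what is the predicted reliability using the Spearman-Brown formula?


r_new = (n * rxx) / (1 + (n-1) * rxx)
r_new = (2 * 0.53) / (1 + 1 * 0.53)
r_new = 1.06 / 1.53
r_new = 0.6928

0.6928


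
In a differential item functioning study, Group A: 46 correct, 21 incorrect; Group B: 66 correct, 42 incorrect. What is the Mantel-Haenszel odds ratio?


Odds_A = 46/21 = 2.1905
Odds_B = 66/42 = 1.5714
OR = Odds_A / Odds_B = 2.1905 / 1.5714
Exactly, OR = (46 * 42) / (21 * 66) = 1932 / 1386
OR = 1.3939

1.3939


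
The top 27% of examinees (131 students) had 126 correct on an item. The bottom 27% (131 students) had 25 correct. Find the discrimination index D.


p_upper = 126/131 = 0.9618
p_lower = 25/131 = 0.1908
D = 0.9618 - 0.1908 = 0.771

0.771


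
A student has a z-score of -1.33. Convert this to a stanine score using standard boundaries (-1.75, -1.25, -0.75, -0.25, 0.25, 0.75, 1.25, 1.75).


Stanine boundaries: [-1.75, -1.25, -0.75, -0.25, 0.25, 0.75, 1.25, 1.75]
z = -1.33
Check each boundary:
  z >= -1.75 -> could be stanine 2
  z < -1.25
  z < -0.75
  z < -0.25
  z < 0.25
  z < 0.75
  z < 1.25
  z < 1.75
Highest qualifying boundary gives stanine = 2

2


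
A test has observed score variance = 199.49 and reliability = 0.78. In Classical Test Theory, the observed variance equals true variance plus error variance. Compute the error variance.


var_true = rxx * var_obs = 0.78 * 199.49 = 155.6022
var_error = var_obs - var_true
var_error = 199.49 - 155.6022
var_error = 43.8878

43.8878


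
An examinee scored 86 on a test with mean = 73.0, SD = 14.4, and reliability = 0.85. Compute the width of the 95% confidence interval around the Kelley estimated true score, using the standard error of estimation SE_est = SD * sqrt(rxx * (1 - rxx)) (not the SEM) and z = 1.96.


True score estimate = 0.85*86 + 0.15*73.0 = 84.05
SE_est = SD * sqrt(rxx * (1 - rxx)) = 14.4 * sqrt(0.85 * 0.15) = 14.4 * sqrt(0.1275) = 5.141828
CI = T_est +/- z * SE_est, so width = 2 * z * SE_est = 2 * 1.96 * 5.141828
Width = 20.156

20.156


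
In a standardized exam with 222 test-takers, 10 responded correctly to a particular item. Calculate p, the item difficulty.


Item difficulty p = number correct / total examinees
p = 10 / 222
p = 0.045

0.045


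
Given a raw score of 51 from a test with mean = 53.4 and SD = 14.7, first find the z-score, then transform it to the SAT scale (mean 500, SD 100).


z = (X - mean) / SD = (51 - 53.4) / 14.7
z = -2.4 / 14.7
z = -0.1633
SAT-scale = SAT = 500 + 100z
Carry z at full precision (z = -2.4 / 14.7) into the conversion:
SAT-scale = 500 + 100 * (-2.4 / 14.7) = 500 + -240 / 14.7
SAT-scale = 500 + -16.3265
SAT-scale = 483.6735

483.6735


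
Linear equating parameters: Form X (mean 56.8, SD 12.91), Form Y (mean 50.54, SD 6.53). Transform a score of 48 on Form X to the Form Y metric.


slope = SD_Y / SD_X = 6.53 / 12.91 ~ 0.5058
intercept = mean_Y - slope * mean_X = 50.54 - (6.53 / 12.91) * 56.8 ~ 21.81
Y = slope * X + intercept. To avoid rounding drift from the rounded slope/intercept, evaluate the equivalent form Y = mean_Y + SD_Y * (X - mean_X) / SD_X at full precision:
Y = 50.54 + 6.53 * (48 - 56.8) / 12.91
Y = 50.54 - 6.53 * 8.8 / 12.91
Y = 50.54 - 57.464 / 12.91
Y = 50.54 - 4.4511
Y = 46.0889

46.0889
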